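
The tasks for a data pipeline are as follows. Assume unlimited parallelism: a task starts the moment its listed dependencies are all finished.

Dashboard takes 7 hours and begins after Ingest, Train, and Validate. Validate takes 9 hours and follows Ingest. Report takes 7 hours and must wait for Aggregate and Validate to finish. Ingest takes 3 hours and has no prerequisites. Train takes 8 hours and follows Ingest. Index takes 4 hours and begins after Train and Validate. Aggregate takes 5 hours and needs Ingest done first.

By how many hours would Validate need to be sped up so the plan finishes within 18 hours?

Current finish: 19 hours; target: 18.
Validate is on every critical path, so each hour cut from Validate cuts the finish by one (this holds down to a finish of 18).
Need 19 − 18 = 1 hour off Validate → Validate becomes 8 hours, finish becomes 18.

1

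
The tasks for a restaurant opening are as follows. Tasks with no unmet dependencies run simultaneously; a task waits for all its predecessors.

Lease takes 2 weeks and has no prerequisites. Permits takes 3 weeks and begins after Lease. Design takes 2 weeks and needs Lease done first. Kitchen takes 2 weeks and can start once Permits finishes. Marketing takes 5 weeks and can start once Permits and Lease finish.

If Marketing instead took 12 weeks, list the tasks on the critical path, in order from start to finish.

Lease, Permits, Marketing

Baseline: Lease→Permits→Marketing = 2+3+5 = 10 → 10 weeks.
Marketing lies on that path, so at 12 weeks the path becomes 17 weeks.
No other chain overtakes it, so the finish is 17 weeks.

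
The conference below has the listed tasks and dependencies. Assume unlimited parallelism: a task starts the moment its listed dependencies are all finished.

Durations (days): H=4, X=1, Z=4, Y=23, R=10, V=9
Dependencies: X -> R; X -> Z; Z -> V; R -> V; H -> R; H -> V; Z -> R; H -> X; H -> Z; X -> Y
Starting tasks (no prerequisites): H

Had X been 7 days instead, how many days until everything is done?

34

Critical path before the change: H→X→Z→R→V = 4+1+4+10+9 = 28 giving 28 days.
X is on the critical path; changing it to 7 makes that path 34 days.
No other chain overtakes it, so the finish is 34 days.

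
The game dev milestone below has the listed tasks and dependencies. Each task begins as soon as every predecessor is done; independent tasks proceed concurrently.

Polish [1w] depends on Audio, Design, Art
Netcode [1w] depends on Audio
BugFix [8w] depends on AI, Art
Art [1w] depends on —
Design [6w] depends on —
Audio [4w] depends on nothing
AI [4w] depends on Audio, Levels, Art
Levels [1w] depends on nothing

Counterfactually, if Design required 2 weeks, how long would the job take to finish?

Baseline: Audio→AI→BugFix = 4+4+8 = 16 → 16 weeks.
Design is off the critical path — its longest chain is 7 weeks, giving 9 of slack.
The critical path is still Audio→AI→BugFix; finish is now 16 weeks.

16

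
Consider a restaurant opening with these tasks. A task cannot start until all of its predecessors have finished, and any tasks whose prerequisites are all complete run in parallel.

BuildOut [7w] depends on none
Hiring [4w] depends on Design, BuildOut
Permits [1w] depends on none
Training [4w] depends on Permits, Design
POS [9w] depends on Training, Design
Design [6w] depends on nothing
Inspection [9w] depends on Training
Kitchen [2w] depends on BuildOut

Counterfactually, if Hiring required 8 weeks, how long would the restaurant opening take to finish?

Actual critical path: Design→Training→POS = 6+4+9 = 19 ⇒ 19 weeks.
Hiring has 8 weeks of float (longest path through it is 11).
The critical path is still Design→Training→POS; finish is now 19 weeks.

19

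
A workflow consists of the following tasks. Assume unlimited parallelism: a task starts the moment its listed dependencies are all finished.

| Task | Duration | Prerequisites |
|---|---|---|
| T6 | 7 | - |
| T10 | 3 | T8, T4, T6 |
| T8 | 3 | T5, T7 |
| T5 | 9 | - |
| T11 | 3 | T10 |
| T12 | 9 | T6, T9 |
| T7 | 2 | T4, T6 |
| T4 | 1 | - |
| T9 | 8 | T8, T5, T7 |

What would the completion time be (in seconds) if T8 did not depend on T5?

29

Original critical path: T5→T8→T9→T12 = 9+3+8+9 = 29 ⇒ 29 seconds.
Dropping T5→T8 doesn't change T8's earliest start (9); another predecessor still binds.
New critical path: T6→T7→T8→T9→T12 = 7+2+3+8+9 = 29 ⇒ 29 seconds.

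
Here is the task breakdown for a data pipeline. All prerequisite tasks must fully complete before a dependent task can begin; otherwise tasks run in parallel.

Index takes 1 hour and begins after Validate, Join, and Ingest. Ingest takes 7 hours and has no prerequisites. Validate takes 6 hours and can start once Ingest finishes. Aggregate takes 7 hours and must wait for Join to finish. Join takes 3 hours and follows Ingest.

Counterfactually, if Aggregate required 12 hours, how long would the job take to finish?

22

As given, the longest chain is Ingest→Join→Aggregate = 7+3+7 = 17, so the finish is 17 hours.
Aggregate lies on that path, so at 12 hours the path becomes 22 hours.
The critical path is still Ingest→Join→Aggregate; finish is now 22 hours.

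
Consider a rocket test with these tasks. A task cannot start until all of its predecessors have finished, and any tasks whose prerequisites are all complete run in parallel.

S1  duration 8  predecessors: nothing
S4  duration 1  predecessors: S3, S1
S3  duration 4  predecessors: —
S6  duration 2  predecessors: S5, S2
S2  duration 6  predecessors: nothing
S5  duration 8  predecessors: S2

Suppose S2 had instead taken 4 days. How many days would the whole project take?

14

Critical path before the change: S2→S5→S6 = 6+8+2 = 16 giving 16 days.
Since S2 is critical, the -2 change carries straight to that chain (now 14 days).
No other chain overtakes it, so the finish is 14 days.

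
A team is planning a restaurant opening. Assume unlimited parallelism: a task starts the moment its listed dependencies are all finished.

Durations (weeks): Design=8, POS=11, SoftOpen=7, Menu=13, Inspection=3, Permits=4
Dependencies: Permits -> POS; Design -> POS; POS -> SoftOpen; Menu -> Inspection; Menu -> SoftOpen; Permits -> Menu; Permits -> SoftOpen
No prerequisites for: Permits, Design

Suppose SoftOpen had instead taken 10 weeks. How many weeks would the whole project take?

29

Critical path before the change: Design→POS→SoftOpen = 8+11+7 = 26 giving 26 weeks.
Since SoftOpen is critical, the +3 change carries straight to that chain (now 29 weeks).
No other chain overtakes it, so the finish is 29 weeks.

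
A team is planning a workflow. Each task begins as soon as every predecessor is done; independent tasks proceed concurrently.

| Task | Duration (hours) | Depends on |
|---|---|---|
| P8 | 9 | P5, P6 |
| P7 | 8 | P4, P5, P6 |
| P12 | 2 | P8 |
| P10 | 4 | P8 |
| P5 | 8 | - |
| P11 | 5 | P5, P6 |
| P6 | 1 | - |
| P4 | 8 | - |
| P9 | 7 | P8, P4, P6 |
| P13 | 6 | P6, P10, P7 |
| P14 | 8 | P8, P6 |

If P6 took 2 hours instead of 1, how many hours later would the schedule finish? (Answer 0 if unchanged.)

Actual critical path: P5→P8→P10→P13 = 8+9+4+6 = 27 ⇒ 27 hours.
P6 has 7 hours of float (longest path through it is 20).
The critical path is still P5→P8→P10→P13; finish is now 27 hours.
Change in finish: 27 − 27 = +0 hours.

0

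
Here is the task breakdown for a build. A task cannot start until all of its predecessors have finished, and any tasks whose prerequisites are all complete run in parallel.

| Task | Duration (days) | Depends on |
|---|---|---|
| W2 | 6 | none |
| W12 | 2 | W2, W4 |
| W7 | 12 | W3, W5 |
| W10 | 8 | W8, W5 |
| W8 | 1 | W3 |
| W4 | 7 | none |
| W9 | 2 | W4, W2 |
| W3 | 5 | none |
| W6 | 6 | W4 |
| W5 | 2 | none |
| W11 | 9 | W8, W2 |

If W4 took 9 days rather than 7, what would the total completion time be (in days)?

Critical path before the change: W3→W7 = 5+12 = 17 giving 17 days.
W4 is off the critical path — its longest chain is 13 days, giving 4 of slack.
No other chain overtakes it, so the finish is 17 days.

17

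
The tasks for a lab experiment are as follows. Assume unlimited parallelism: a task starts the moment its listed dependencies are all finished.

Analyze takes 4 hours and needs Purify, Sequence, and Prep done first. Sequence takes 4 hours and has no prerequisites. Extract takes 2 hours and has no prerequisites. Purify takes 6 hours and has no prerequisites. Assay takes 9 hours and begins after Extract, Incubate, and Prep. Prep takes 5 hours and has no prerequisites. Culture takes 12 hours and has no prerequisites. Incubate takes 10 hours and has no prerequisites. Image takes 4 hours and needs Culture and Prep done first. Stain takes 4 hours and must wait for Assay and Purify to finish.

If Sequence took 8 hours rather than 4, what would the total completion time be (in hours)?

23

Critical path before the change: Incubate→Assay→Stain = 10+9+4 = 23 giving 23 hours.
Sequence is off the critical path — its longest chain is 8 hours, giving 15 of slack.
The critical path is still Incubate→Assay→Stain; finish is now 23 hours.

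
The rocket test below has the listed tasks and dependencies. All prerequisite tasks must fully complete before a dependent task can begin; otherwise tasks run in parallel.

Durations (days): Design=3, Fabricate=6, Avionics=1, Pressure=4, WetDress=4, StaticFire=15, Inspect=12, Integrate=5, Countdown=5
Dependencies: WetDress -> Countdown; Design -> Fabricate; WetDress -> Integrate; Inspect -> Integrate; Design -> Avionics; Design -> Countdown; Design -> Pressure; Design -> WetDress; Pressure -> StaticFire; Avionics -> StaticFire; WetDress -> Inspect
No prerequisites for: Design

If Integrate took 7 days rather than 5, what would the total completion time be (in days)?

Baseline: Design→WetDress→Inspect→Integrate = 3+4+12+5 = 24 → 24 days.
Since Integrate is critical, the +2 change carries straight to that chain (now 26 days).
No other chain overtakes it, so the finish is 26 days.

26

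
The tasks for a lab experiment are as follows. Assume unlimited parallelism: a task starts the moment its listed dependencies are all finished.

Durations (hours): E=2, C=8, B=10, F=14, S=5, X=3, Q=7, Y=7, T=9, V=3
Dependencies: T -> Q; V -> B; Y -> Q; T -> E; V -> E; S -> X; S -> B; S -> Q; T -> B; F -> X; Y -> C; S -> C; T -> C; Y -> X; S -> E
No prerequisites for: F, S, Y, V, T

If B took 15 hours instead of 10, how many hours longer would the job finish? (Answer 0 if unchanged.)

The binding path is T→B = 9+10 = 19; finish at 19 hours.
Since B is critical, the +5 change carries straight to that chain (now 24 hours).
No other chain overtakes it, so the finish is 24 hours.
Change in finish: 24 − 19 = +5 hours.

5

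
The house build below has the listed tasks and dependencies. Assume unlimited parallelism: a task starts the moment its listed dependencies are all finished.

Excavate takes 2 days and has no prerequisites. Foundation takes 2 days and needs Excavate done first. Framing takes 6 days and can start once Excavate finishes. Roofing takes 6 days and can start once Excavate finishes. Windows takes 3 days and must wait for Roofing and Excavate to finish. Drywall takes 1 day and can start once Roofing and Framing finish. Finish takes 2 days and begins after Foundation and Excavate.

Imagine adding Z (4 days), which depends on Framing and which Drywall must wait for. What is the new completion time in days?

Originally the plan takes 11 days.
With Z inserted, Drywall now waits for max(Roofing, Framing, Z).
New critical path: Excavate→Framing→Z→Drywall = 2+6+4+1 = 13 ⇒ 13 days.

13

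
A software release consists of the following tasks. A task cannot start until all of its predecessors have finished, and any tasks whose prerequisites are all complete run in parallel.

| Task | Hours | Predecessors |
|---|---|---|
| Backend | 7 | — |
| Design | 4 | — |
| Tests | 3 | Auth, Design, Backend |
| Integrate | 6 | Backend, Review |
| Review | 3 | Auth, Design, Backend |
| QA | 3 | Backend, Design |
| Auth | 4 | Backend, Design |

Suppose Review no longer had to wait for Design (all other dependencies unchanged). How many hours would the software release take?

With the dependency in place, Backend→Auth→Review→Integrate = 7+4+3+6 = 20 sets the finish at 20 hours.
Dropping Design→Review doesn't change Review's earliest start (11); another predecessor still binds.
New critical path: Backend→Auth→Review→Integrate = 7+4+3+6 = 20 ⇒ 20 hours.

20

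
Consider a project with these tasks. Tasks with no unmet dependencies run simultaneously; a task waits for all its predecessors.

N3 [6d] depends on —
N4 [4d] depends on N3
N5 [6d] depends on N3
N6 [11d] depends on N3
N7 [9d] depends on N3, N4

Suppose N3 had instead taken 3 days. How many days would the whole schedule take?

The binding path is N3→N4→N7 = 6+4+9 = 19; finish at 19 days.
Since N3 is critical, the -3 change carries straight to that chain (now 16 days).
The critical path is still N3→N4→N7; finish is now 16 days.

16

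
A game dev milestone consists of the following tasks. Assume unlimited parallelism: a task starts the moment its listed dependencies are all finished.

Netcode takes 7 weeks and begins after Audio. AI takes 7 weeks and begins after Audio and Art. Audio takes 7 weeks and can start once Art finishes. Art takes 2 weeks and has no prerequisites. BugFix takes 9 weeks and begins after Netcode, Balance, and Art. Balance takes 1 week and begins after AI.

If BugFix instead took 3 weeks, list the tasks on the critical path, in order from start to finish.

Actual critical path: Art→Audio→AI→Balance→BugFix = 2+7+7+1+9 = 26 ⇒ 26 weeks.
BugFix is on the critical path; changing it to 3 makes that path 20 weeks.
That remains the longest chain; total 20 weeks.

Art, Audio, AI, Balance, BugFix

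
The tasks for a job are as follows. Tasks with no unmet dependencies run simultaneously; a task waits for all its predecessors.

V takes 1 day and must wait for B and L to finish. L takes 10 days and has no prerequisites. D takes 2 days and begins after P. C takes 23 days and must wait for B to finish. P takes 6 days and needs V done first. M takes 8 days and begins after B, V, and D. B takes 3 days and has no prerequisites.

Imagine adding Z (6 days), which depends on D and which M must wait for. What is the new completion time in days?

33

Originally the project takes 27 days.
With Z inserted, M now waits for max(B, V, D, Z).
New critical path: L→V→P→D→Z→M = 10+1+6+2+6+8 = 33 ⇒ 33 days.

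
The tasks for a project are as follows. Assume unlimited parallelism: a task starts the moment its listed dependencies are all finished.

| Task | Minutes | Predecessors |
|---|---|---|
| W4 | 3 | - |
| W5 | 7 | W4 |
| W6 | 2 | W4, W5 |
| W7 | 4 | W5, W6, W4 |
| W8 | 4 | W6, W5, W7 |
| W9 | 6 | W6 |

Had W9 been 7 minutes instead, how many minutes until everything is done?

20

Critical path before the change: W4→W5→W6→W7→W8 = 3+7+2+4+4 = 20 giving 20 minutes.
W9 is off the critical path — its longest chain is 18 minutes, giving 2 of slack.
That remains the longest chain; total 20 minutes.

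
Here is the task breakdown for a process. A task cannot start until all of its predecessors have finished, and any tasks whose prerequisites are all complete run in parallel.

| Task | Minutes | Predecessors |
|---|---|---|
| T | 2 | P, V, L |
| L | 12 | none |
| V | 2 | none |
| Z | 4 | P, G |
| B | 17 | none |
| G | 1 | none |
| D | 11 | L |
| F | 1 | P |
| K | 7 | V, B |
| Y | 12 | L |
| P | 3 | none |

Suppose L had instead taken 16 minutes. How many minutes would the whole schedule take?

As given, the longest chain is L→Y = 12+12 = 24, so the finish is 24 minutes.
L lies on that path, so at 16 minutes the path becomes 28 minutes.
The critical path is still L→Y; finish is now 28 minutes.

28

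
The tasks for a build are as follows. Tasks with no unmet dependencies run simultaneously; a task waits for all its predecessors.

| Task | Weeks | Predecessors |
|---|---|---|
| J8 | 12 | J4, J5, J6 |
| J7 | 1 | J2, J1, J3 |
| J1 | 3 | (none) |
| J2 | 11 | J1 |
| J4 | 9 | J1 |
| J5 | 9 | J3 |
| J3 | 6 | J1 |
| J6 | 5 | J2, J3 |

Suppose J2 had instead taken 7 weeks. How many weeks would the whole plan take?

As given, the longest chain is J1→J2→J6→J8 = 3+11+5+12 = 31, so the finish is 31 weeks.
J2 is on the critical path; changing it to 7 makes that path 27 weeks.
The binding chain switches to J1→J3→J5→J8 = 3+6+9+12 = 30; finish 30 weeks.

30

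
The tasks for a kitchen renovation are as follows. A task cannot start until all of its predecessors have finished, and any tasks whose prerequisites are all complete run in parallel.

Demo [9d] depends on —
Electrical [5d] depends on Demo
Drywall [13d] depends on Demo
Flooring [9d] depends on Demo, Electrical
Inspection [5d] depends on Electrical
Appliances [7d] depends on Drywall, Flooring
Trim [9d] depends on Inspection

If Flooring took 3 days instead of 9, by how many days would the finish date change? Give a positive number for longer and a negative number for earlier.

-1

Actual critical path: Demo→Electrical→Flooring→Appliances = 9+5+9+7 = 30 ⇒ 30 days.
Flooring lies on that path, so at 3 days the path becomes 24 days.
New critical path: Demo→Drywall→Appliances = 9+13+7 = 29 ⇒ 29 days.
Change in finish: 29 − 30 = -1 days.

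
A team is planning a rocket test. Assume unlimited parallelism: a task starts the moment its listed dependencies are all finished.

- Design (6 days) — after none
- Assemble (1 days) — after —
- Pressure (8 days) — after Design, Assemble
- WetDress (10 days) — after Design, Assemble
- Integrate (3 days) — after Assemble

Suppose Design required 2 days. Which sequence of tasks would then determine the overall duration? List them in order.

Critical path before the change: Design→WetDress = 6+10 = 16 giving 16 days.
Design lies on that path, so at 2 days the path becomes 12 days.
The critical path is still Design→WetDress; finish is now 12 days.

Design, WetDress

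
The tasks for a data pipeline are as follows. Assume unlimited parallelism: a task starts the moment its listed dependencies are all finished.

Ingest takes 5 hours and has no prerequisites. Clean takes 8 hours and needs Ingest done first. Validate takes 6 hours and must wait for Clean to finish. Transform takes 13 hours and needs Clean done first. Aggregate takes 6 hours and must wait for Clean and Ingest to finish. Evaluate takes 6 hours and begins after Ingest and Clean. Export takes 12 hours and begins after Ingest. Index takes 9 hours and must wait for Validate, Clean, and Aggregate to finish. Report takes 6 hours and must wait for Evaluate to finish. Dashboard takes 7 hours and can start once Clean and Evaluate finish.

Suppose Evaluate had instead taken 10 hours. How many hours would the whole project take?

As given, the longest chain is Ingest→Clean→Validate→Index = 5+8+6+9 = 28, so the finish is 28 hours.
Evaluate is off the critical path — its longest chain is 26 hours, giving 2 of slack.
The binding chain switches to Ingest→Clean→Evaluate→Dashboard = 5+8+10+7 = 30; finish 30 hours.

30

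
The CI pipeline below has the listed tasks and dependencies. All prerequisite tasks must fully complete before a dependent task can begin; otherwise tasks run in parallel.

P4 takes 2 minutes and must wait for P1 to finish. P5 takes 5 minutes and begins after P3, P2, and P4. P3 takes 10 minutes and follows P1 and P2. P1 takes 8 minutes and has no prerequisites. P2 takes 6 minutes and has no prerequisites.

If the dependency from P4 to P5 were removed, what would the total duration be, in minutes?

With the dependency in place, P1→P3→P5 = 8+10+5 = 23 sets the finish at 23 minutes.
Dropping P4→P5 doesn't change P5's earliest start (18); another predecessor still binds.
New critical path: P1→P3→P5 = 8+10+5 = 23 ⇒ 23 minutes.

23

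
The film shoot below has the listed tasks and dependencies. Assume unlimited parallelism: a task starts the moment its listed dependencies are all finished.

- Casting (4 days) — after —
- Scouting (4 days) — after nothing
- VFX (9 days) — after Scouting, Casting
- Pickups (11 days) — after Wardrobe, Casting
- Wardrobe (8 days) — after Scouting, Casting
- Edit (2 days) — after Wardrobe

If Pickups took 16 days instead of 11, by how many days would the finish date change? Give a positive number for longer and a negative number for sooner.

As given, the longest chain is Casting→Wardrobe→Pickups = 4+8+11 = 23, so the finish is 23 days.
Pickups lies on that path, so at 16 days the path becomes 28 days.
The critical path is still Casting→Wardrobe→Pickups; finish is now 28 days.
Change in finish: 28 − 23 = +5 days.

5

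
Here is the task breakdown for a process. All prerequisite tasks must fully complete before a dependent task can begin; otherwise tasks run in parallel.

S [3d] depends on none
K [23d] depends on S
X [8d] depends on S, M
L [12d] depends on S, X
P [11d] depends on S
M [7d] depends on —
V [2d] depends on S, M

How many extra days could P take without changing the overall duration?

The longest chain is M→X→L = 7+8+12 = 27; overall finish 27 days.
P finishes as early as 14 and must finish by 27.
So P can slip 27 − 14 = 13 days.

13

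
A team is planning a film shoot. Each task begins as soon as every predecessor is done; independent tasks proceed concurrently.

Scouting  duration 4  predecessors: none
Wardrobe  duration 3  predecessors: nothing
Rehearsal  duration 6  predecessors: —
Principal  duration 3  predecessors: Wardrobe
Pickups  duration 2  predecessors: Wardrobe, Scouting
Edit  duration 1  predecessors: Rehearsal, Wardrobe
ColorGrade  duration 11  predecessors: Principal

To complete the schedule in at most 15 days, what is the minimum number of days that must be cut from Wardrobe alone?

2

Current finish: 17 days; target: 15.
Wardrobe is on every critical path, so each day cut from Wardrobe cuts the finish by one (this holds down to a finish of 15).
Need 17 − 15 = 2 days off Wardrobe → Wardrobe becomes 1 day, finish becomes 15.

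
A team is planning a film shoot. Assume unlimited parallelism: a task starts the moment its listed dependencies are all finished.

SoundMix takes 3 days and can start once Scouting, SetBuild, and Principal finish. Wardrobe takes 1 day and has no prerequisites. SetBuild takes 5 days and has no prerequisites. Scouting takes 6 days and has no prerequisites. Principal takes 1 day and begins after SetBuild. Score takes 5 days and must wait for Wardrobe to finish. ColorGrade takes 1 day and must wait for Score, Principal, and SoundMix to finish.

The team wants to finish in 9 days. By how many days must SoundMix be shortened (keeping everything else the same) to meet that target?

Current finish: 10 days; target: 9.
SoundMix is on every critical path, so each day cut from SoundMix cuts the finish by one (this holds down to a finish of 8).
Need 10 − 9 = 1 day off SoundMix → SoundMix becomes 2 days, finish becomes 9.

1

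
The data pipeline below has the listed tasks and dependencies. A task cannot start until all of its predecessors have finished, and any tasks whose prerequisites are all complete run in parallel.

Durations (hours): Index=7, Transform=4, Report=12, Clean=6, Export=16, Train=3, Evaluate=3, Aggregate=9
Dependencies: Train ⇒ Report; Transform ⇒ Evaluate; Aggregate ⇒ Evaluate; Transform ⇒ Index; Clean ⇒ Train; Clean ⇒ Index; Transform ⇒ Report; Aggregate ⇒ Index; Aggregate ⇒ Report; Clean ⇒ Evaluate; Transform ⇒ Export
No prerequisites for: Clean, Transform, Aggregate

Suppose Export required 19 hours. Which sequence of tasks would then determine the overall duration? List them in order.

Transform, Export

Critical path before the change: Clean→Train→Report = 6+3+12 = 21 giving 21 hours.
Export has 1 hour of float (longest path through it is 20).
Now Transform→Export = 4+19 = 23 is longest, so the finish becomes 23 hours.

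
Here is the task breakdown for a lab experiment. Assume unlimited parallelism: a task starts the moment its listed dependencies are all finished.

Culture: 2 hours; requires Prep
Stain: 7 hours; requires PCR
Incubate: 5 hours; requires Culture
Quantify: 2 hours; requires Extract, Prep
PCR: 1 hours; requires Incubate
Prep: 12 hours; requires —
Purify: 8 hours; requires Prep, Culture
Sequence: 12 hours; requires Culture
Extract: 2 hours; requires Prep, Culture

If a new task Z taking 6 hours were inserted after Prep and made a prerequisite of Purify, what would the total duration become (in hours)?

27

Originally the plan takes 27 hours.
With Z inserted, Purify now waits for max(Prep, Culture, Z).
New critical path: Prep→Culture→Incubate→PCR→Stain = 12+2+5+1+7 = 27 ⇒ 27 hours.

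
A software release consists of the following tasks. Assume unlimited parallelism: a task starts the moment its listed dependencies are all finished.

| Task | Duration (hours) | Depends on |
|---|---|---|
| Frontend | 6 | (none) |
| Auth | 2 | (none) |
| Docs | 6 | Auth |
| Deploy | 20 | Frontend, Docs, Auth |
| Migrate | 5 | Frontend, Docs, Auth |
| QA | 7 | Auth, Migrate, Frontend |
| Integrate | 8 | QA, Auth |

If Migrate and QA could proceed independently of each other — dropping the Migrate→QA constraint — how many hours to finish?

28

Before: longest chain Auth→Docs→Deploy = 2+6+20 = 28, finish 28.
Without Migrate→QA, QA's earliest start moves from 13 to 6.
After: Auth→Docs→Deploy = 2+6+20 = 28 → 28 hours.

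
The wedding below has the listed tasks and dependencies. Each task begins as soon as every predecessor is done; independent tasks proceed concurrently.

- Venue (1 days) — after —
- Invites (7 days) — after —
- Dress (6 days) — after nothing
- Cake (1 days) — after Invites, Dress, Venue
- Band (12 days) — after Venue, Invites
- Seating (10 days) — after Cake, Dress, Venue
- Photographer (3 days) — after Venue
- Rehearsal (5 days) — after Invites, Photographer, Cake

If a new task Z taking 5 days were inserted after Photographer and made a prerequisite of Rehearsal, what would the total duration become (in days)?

19

Originally the project takes 19 days.
With Z inserted, Rehearsal now waits for max(Invites, Photographer, Cake, Z).
New critical path: Invites→Band = 7+12 = 19 ⇒ 19 days.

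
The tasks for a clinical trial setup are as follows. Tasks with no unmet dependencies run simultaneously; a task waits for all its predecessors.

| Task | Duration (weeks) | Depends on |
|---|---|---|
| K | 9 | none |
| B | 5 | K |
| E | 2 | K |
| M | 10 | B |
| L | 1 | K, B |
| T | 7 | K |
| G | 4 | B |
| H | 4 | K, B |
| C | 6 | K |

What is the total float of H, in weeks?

6

The longest chain is K→B→M = 9+5+10 = 24; overall finish 24 weeks.
H finishes as early as 18 and must finish by 24.
Slack of H = 20 − 14 = 6 weeks.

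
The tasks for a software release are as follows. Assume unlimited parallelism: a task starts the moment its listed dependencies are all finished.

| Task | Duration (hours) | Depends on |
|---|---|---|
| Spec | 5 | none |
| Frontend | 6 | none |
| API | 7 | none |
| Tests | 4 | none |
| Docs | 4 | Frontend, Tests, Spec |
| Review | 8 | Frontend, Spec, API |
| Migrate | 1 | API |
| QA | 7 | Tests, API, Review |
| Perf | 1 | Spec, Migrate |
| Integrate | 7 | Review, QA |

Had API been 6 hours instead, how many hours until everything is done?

28

Critical path before the change: API→Review→QA→Integrate = 7+8+7+7 = 29 giving 29 hours.
Since API is critical, the -1 change carries straight to that chain (now 28 hours).
Now Frontend→Review→QA→Integrate = 6+8+7+7 = 28 is longest, so the finish becomes 28 hours.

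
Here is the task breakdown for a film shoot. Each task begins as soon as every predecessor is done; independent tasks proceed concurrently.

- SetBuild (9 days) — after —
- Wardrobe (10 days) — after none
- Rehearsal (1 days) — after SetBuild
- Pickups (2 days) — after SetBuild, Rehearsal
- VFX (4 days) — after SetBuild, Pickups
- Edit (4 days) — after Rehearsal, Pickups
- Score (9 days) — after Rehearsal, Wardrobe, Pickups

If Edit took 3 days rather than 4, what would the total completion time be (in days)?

21

Baseline: SetBuild→Rehearsal→Pickups→Score = 9+1+2+9 = 21 → 21 days.
Edit has 5 days of float (longest path through it is 16).
The critical path is still SetBuild→Rehearsal→Pickups→Score; finish is now 21 days.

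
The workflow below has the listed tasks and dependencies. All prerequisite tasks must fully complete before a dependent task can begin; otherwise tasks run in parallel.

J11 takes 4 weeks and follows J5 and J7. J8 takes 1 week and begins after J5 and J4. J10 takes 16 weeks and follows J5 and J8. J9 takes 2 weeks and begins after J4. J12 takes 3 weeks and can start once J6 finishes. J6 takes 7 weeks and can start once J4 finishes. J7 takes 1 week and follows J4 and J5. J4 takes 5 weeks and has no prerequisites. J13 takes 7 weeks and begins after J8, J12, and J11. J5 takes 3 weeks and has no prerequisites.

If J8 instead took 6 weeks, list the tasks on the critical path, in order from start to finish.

As given, the longest chain is J4→J8→J10 = 5+1+16 = 22, so the finish is 22 weeks.
J8 lies on that path, so at 6 weeks the path becomes 27 weeks.
That remains the longest chain; total 27 weeks.

J4, J8, J10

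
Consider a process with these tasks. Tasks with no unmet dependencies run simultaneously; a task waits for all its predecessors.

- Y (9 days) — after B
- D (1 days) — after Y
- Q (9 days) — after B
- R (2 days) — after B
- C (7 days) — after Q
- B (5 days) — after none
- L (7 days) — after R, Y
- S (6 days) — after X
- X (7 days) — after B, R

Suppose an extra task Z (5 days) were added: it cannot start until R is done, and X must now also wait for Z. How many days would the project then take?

Originally the project takes 21 days.
With Z inserted, X now waits for max(B, R, Z).
New critical path: B→R→Z→X→S = 5+2+5+7+6 = 25 ⇒ 25 days.

25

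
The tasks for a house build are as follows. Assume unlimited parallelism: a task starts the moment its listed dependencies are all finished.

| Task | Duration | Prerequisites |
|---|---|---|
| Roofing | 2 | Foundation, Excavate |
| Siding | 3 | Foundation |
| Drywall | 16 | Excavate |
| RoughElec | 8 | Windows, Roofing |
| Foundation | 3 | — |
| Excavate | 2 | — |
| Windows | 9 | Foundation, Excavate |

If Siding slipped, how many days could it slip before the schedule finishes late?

Foundation→Windows→RoughElec = 3+9+8 = 20 sets the makespan at 20 days.
Siding finishes as early as 6 and must finish by 20.
Slack of Siding = 17 − 3 = 14 days.

14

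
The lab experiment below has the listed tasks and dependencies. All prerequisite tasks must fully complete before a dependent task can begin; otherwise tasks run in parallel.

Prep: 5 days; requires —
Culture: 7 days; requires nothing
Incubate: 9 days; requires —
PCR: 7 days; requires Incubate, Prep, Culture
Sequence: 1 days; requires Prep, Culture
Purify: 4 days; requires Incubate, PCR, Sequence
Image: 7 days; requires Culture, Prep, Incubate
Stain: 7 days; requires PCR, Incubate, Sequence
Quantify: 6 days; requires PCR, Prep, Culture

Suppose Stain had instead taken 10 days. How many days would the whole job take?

26

The binding path is Incubate→PCR→Stain = 9+7+7 = 23; finish at 23 days.
Stain lies on that path, so at 10 days the path becomes 26 days.
The critical path is still Incubate→PCR→Stain; finish is now 26 days.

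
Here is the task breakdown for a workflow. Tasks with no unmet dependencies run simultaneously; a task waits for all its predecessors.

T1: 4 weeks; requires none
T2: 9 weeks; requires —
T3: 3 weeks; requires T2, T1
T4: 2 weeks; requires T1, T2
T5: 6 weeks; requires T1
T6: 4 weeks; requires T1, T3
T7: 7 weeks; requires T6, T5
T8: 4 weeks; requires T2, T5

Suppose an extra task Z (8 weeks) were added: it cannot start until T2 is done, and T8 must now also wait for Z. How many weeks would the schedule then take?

23

Originally the schedule takes 23 weeks.
With Z inserted, T8 now waits for max(T2, T5, Z).
New critical path: T2→T3→T6→T7 = 9+3+4+7 = 23 ⇒ 23 weeks.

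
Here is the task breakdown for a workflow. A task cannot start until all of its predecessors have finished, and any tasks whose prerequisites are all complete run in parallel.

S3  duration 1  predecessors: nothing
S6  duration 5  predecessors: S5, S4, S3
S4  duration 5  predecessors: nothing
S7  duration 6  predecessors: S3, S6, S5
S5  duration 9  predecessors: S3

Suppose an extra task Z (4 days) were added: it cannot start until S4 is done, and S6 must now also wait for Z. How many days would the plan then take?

Originally the plan takes 21 days.
With Z inserted, S6 now waits for max(S5, S4, S3, Z).
New critical path: S3→S5→S6→S7 = 1+9+5+6 = 21 ⇒ 21 days.

21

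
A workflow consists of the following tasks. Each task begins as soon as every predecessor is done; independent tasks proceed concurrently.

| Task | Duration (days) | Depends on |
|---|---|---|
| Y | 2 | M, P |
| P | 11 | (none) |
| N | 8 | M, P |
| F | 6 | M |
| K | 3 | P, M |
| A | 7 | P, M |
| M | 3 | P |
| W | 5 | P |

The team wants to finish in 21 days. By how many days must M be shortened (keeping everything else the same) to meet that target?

Current finish: 22 days; target: 21.
M is on every critical path, so each day cut from M cuts the finish by one (this holds down to a finish of 20).
Need 22 − 21 = 1 day off M → M becomes 2 days, finish becomes 21.

1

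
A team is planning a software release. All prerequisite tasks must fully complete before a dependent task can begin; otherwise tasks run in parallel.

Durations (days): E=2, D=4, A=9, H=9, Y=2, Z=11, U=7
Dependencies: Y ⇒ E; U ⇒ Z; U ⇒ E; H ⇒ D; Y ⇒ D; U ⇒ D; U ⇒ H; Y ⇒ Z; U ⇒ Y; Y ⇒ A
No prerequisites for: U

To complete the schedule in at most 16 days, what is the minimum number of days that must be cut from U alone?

Current finish: 20 days; target: 16.
U is on every critical path, so each day cut from U cuts the finish by one (this holds down to a finish of 14).
Need 20 − 16 = 4 days off U → U becomes 3 days, finish becomes 16.

4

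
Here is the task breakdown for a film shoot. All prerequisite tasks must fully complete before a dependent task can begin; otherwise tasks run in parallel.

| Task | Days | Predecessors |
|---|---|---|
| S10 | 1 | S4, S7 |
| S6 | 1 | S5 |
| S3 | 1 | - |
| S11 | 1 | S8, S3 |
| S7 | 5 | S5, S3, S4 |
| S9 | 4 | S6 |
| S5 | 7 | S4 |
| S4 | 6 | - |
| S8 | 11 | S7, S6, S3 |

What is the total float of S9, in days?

Critical path: S4→S5→S7→S8→S11 = 6+7+5+11+1 = 30, so the finish is 30 days.
Longest path through S9: 18 days (earliest finish 18, latest finish 30).
So S9 can slip 30 − 18 = 12 days.

12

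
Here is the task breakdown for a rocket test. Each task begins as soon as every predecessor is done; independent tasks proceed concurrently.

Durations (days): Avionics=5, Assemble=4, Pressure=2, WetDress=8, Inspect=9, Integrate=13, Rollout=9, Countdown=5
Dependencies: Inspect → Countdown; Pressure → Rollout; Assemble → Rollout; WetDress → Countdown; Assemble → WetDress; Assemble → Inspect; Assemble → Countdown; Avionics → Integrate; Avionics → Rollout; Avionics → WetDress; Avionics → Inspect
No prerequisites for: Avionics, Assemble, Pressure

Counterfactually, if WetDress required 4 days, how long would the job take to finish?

19

The binding path is Avionics→Inspect→Countdown = 5+9+5 = 19; finish at 19 days.
WetDress is off the critical path — its longest chain is 18 days, giving 1 of slack.
No other chain overtakes it, so the finish is 19 days.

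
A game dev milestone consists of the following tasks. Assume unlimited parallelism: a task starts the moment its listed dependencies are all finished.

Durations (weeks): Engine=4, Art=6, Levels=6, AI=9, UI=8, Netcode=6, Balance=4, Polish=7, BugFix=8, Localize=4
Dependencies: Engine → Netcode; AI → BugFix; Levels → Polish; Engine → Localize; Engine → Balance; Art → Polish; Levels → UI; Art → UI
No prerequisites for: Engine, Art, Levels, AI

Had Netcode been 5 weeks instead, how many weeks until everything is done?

17

Actual critical path: AI→BugFix = 9+8 = 17 ⇒ 17 weeks.
Netcode has 7 weeks of float (longest path through it is 10).
The critical path is still AI→BugFix; finish is now 17 weeks.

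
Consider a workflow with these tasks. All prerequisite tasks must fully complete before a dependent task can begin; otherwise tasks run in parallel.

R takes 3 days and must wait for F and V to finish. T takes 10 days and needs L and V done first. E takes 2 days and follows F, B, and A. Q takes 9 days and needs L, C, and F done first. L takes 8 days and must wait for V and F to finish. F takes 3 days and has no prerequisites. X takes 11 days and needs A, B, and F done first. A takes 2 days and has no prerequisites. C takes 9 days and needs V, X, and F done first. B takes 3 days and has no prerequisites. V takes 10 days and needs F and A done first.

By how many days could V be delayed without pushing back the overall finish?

1

F→X→C→Q = 3+11+9+9 = 32 sets the makespan at 32 days.
V finishes as early as 13 and must finish by 14.
So V can slip 14 − 13 = 1 day.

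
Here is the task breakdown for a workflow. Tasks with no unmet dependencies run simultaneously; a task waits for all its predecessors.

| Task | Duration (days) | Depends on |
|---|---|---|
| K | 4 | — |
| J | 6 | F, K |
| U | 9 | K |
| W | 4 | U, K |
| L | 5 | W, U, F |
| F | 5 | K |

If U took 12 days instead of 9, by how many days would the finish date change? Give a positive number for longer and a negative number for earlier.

3

Baseline: K→U→W→L = 4+9+4+5 = 22 → 22 days.
Since U is critical, the +3 change carries straight to that chain (now 25 days).
The critical path is still K→U→W→L; finish is now 25 days.
Change in finish: 25 − 22 = +3 days.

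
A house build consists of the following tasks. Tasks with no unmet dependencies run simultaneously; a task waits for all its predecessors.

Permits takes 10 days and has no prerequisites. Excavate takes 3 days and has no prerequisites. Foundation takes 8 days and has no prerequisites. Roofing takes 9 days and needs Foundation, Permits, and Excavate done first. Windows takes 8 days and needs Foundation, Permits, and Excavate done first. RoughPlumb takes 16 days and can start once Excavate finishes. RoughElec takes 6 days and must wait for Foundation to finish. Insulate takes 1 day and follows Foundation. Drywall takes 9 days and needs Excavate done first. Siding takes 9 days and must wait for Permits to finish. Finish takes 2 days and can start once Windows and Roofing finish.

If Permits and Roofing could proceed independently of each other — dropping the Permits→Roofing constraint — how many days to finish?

Original critical path: Permits→Roofing→Finish = 10+9+2 = 21 ⇒ 21 days.
Without Permits→Roofing, Roofing's earliest start moves from 10 to 8.
After: Permits→Windows→Finish = 10+8+2 = 20 → 20 days.

20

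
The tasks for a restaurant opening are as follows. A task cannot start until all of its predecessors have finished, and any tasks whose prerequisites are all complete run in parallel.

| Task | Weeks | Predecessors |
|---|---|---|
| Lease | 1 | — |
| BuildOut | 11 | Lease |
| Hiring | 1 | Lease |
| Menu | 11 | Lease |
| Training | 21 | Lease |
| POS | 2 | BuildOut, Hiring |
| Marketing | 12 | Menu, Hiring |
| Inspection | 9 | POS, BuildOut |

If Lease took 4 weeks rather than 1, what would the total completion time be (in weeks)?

27

As given, the longest chain is Lease→Menu→Marketing = 1+11+12 = 24, so the finish is 24 weeks.
Lease is on the critical path; changing it to 4 makes that path 27 weeks.
The critical path is still Lease→Menu→Marketing; finish is now 27 weeks.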